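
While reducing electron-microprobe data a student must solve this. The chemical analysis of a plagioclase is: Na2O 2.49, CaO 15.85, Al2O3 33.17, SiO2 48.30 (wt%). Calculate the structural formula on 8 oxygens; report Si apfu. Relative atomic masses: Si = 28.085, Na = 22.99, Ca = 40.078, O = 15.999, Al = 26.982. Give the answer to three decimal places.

2.213 Si apfu

Na2O (M=61.979): mol = 0.04017; Na = 0.08034, O = 0.04017.
CaO (M=56.077): mol = 0.28265; Ca = 0.28265, O = 0.28265.
Al2O3 (M=101.961): mol = 0.32532; Al = 0.65064, O = 0.97596.
SiO2 (M=60.083): mol = 0.80389; Si = 0.80389, O = 1.60778.
ΣO = 2.90656; factor = 8/ΣO = 2.75239.
Si apfu = 0.80389 × 2.75239 = 2.213.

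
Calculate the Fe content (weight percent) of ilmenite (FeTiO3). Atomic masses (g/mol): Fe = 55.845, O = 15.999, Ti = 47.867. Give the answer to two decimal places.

36.81 weight percent

Formula mass = 1*55.845 + 1*47.867 + 3*15.999 = 151.709 g/mol, of which 55.845 g is Fe.
So Fe makes up 55.845/151.709 = 0.3681 of the mass, i.e. 36.81%.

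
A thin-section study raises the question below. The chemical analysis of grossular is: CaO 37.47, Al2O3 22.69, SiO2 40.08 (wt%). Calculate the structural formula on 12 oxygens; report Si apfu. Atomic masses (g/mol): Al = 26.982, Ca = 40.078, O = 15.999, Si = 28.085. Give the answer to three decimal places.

2.998 Si apfu

37.47 wt% CaO ÷ 56.077 g/mol = 0.66819 mol, giving 0.66819 Ca and 0.66819 O.
22.69 wt% Al2O3 ÷ 101.961 g/mol = 0.22254 mol, giving 0.44508 Al and 0.66762 O.
40.08 wt% SiO2 ÷ 60.083 g/mol = 0.66708 mol, giving 0.66708 Si and 1.33416 O.
Oxygen sums to 2.66997; scaling by 12/2.66997 = 4.49443 puts the formula on 12 O.
Si: 0.66708 × 4.49443 = 2.998 atoms per formula unit.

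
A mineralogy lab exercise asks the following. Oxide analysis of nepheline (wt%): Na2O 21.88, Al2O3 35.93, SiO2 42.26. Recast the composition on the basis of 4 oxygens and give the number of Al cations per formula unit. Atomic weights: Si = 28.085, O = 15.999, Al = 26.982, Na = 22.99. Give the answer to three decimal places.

21.88 wt% Na2O ÷ 61.979 g/mol = 0.35302 mol, giving 0.70604 Na and 0.35302 O.
35.93 wt% Al2O3 ÷ 101.961 g/mol = 0.35239 mol, giving 0.70478 Al and 1.05717 O.
42.26 wt% SiO2 ÷ 60.083 g/mol = 0.70336 mol, giving 0.70336 Si and 1.40672 O.
Oxygen sums to 2.81691; scaling by 4/2.81691 = 1.42000 puts the formula on 4 O.
Al: 0.70478 × 1.42000 = 1.001 atoms per formula unit.

1.001 Al apfu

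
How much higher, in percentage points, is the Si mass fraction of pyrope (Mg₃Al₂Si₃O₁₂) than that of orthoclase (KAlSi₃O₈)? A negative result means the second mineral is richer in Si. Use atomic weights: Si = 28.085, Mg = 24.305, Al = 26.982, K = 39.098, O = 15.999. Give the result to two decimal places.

-9.37 percentage points

First mineral: 84.255 g Si in 403.122 g formula = 20.90 wt% Si.
Second mineral: 84.255 g Si in 278.327 g formula = 30.27 wt% Si.
20.90% − 30.27% gives a difference of -9.37 percentage points.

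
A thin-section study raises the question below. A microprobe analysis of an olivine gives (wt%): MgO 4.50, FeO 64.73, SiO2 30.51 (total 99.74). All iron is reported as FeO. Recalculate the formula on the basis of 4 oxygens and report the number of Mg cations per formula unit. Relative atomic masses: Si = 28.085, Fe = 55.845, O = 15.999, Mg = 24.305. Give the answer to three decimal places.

0.220 Mg apfu

MgO (M=40.304): mol = 0.11165; Mg = 0.11165, O = 0.11165.
FeO (M=71.844): mol = 0.90098; Fe = 0.90098, O = 0.90098.
SiO2 (M=60.083): mol = 0.50780; Si = 0.50780, O = 1.01560.
ΣO = 2.02823; factor = 4/ΣO = 1.97216.
Mg apfu = 0.11165 × 1.97216 = 0.220.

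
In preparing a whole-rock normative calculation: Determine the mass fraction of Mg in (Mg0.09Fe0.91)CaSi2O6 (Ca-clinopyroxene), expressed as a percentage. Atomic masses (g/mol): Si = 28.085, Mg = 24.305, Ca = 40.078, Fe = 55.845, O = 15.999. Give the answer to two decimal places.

Formula mass = 0.09*24.305 + 0.91*55.845 + 1*40.078 + 2*28.085 + 6*15.999 = 245.248 g/mol, of which 2.187 g is Mg.
So Mg makes up 2.187/245.248 = 0.0089 of the mass, i.e. 0.89%.

0.89 wt%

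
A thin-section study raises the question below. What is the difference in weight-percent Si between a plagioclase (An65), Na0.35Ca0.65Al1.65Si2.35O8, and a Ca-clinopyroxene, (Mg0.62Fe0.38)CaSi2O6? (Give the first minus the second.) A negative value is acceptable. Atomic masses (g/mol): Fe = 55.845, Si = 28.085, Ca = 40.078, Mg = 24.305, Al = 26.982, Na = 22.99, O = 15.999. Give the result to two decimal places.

-0.37 percentage points

Si in Na0.35Ca0.65Al1.65Si2.35O8: molar mass 272.609 g/mol; 2.35×28.085 = 66.000 g → 24.21 wt%.
Si in (Mg0.62Fe0.38)CaSi2O6: molar mass 228.532 g/mol; 2×28.085 = 56.170 g → 24.58 wt%.
Difference = 24.21 − 24.58 = -0.37 percentage points.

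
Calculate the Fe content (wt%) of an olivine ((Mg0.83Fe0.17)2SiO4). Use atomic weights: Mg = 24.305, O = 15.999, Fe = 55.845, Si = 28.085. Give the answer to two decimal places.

Formula mass = 1.66·24.305 + 0.34·55.845 + 1·28.085 + 4·15.999 = 151.415 g/mol, of which 18.987 g is Fe.
So Fe makes up 18.987/151.415 = 0.1254 of the mass, i.e. 12.54%.

12.54 wt%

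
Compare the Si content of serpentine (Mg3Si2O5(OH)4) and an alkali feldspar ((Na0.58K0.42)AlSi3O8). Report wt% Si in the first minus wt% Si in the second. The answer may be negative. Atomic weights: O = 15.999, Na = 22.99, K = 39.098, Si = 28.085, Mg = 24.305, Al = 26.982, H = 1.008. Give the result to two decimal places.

Si in Mg3Si2O5(OH)4: molar mass 277.108 g/mol; 2×28.085 = 56.170 g → 20.27 wt%.
Si in (Na0.58K0.42)AlSi3O8: molar mass 268.984 g/mol; 3×28.085 = 84.255 g → 31.32 wt%.
Difference = 20.27 − 31.32 = -11.05 percentage points.

-11.05 percentage points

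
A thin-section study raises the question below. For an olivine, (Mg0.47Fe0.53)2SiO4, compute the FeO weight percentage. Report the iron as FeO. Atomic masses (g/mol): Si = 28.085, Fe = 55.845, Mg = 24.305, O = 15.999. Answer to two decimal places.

43.74 wt%

M((Mg0.47Fe0.53)2SiO4) = 174.123 g/mol; M(FeO) = 71.844 g/mol.
Moles FeO per formula unit = 1.06 Fe ÷ 1 = 1.0600.
FeO fraction = (1.0600 × 71.844) / 174.123 = 76.155/174.123 = 0.4374.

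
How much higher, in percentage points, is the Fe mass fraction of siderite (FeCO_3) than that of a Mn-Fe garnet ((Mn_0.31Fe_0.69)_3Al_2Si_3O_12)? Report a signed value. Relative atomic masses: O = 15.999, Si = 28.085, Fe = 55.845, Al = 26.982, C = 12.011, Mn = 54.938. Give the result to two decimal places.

24.94 percentage points

First mineral: 55.845 g Fe in 115.853 g formula = 48.20 wt% Fe.
Second mineral: 115.599 g Fe in 496.898 g formula = 23.26 wt% Fe.
48.20% − 23.26% gives a difference of 24.94 percentage points.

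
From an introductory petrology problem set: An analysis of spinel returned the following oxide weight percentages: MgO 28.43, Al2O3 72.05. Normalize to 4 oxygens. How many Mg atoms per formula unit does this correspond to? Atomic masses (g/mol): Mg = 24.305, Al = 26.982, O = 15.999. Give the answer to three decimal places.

0.999 Mg apfu

MgO: 28.43/40.304 = 0.70539 mol → 0.70539 mol Mg, 0.70539 mol O.
Al2O3: 72.05/101.961 = 0.70664 mol → 1.41328 mol Al, 2.11992 mol O.
Total oxygen = 2.82531 mol. Normalization factor = 4/2.82531 = 1.41577.
Mg per 4 O = 0.70539 × 1.41577 = 0.999.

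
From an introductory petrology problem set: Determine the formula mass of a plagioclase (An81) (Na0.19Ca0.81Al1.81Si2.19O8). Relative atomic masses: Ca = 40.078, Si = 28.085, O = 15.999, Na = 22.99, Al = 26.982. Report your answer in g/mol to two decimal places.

M = 0.19*22.99 + 0.81*40.078 + 1.81*26.982 + 2.19*28.085 + 8*15.999

275.17 g/mol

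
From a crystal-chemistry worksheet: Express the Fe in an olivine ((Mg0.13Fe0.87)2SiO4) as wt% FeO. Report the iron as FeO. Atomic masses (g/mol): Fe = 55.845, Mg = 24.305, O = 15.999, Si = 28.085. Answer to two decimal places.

63.92 wt%

Formula mass = 195.571 g/mol.
1.74 Fe → 1.7400 mol FeO per formula unit; M(FeO) = 71.844, so FeO mass = 125.009 g.
125.009/195.571 × 100 = 63.92 wt%.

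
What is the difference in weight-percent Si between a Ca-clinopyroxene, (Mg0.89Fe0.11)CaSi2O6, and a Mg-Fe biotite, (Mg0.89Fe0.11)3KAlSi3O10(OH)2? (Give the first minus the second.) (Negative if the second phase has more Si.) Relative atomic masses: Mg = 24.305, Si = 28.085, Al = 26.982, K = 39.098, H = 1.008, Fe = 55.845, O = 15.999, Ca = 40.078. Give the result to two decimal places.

First mineral: 56.170 g Si in 220.016 g formula = 25.53 wt% Si.
Second mineral: 84.255 g Si in 427.662 g formula = 19.70 wt% Si.
25.53% − 19.70% gives a difference of 5.83 percentage points.

5.83 percentage points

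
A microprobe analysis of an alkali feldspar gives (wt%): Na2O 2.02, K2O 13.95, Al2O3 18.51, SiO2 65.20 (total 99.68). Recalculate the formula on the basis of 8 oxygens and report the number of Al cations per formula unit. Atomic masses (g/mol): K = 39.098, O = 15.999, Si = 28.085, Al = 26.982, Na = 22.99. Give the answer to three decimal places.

1.003 Al apfu

2.02 wt% Na2O ÷ 61.979 g/mol = 0.03259 mol, giving 0.06518 Na and 0.03259 O.
13.95 wt% K2O ÷ 94.195 g/mol = 0.14810 mol, giving 0.29620 K and 0.14810 O.
18.51 wt% Al2O3 ÷ 101.961 g/mol = 0.18154 mol, giving 0.36308 Al and 0.54462 O.
65.20 wt% SiO2 ÷ 60.083 g/mol = 1.08517 mol, giving 1.08517 Si and 2.17034 O.
Oxygen sums to 2.89565; scaling by 8/2.89565 = 2.76276 puts the formula on 8 O.
Al: 0.36308 × 2.76276 = 1.003 atoms per formula unit.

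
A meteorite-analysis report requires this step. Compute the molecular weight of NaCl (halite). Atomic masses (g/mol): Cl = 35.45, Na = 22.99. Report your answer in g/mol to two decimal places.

The formula mass is the sum 1(22.99) + 1(35.45).

58.44 g/mol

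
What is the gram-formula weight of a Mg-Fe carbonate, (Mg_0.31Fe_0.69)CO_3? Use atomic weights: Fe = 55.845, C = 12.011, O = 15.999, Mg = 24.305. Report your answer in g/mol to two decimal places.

M = 0.31(24.305) + 0.69(55.845) + 1(12.011) + 3(15.999)

106.08 g/mol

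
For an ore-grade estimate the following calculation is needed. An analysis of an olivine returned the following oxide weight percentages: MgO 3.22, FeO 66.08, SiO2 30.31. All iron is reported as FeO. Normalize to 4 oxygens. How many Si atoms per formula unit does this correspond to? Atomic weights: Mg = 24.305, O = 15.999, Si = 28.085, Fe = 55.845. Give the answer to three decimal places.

3.22 wt% MgO ÷ 40.304 g/mol = 0.07989 mol, giving 0.07989 Mg and 0.07989 O.
66.08 wt% FeO ÷ 71.844 g/mol = 0.91977 mol, giving 0.91977 Fe and 0.91977 O.
30.31 wt% SiO2 ÷ 60.083 g/mol = 0.50447 mol, giving 0.50447 Si and 1.00894 O.
Oxygen sums to 2.00860; scaling by 4/2.00860 = 1.99144 puts the formula on 4 O.
Si: 0.50447 × 1.99144 = 1.005 atoms per formula unit.

1.005 Si apfu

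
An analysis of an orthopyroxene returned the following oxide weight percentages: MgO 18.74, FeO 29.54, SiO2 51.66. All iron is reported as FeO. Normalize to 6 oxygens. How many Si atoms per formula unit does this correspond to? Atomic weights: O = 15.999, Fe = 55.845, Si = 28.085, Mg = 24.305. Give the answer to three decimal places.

1.987 Si apfu

18.74 wt% MgO ÷ 40.304 g/mol = 0.46497 mol, giving 0.46497 Mg and 0.46497 O.
29.54 wt% FeO ÷ 71.844 g/mol = 0.41117 mol, giving 0.41117 Fe and 0.41117 O.
51.66 wt% SiO2 ÷ 60.083 g/mol = 0.85981 mol, giving 0.85981 Si and 1.71962 O.
Oxygen sums to 2.59576; scaling by 6/2.59576 = 2.31146 puts the formula on 6 O.
Si: 0.85981 × 2.31146 = 1.987 atoms per formula unit.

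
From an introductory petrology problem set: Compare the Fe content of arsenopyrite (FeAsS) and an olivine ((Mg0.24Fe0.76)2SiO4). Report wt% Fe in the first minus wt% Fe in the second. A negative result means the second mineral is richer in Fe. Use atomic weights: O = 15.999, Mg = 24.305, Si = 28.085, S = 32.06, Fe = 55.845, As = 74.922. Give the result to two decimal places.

First mineral: 55.845 g Fe in 162.827 g formula = 34.30 wt% Fe.
Second mineral: 84.884 g Fe in 188.632 g formula = 45.00 wt% Fe.
34.30% − 45.00% gives a difference of -10.70 percentage points.

-10.70 percentage points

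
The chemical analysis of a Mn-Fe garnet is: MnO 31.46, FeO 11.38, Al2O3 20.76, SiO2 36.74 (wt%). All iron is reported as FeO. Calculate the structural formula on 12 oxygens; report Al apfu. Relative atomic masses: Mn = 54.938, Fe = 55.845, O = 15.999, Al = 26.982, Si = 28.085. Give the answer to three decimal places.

MnO: 31.46/70.937 = 0.44349 mol → 0.44349 mol Mn, 0.44349 mol O.
FeO: 11.38/71.844 = 0.15840 mol → 0.15840 mol Fe, 0.15840 mol O.
Al2O3: 20.76/101.961 = 0.20361 mol → 0.40722 mol Al, 0.61083 mol O.
SiO2: 36.74/60.083 = 0.61149 mol → 0.61149 mol Si, 1.22298 mol O.
Total oxygen = 2.43570 mol. Normalization factor = 12/2.43570 = 4.92672.
Al per 12 O = 0.40722 × 4.92672 = 2.006.

2.006 Al apfu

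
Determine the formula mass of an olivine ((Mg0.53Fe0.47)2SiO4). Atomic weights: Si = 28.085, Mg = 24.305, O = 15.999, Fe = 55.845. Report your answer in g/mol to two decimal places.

170.34 g/mol

The formula mass is the sum 1.06×24.305 + 0.94×55.845 + 1×28.085 + 4×15.999.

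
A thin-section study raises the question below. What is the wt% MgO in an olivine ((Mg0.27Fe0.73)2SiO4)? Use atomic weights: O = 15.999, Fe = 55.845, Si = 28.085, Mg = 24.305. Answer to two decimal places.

11.65 wt%

Molar mass of (Mg0.27Fe0.73)2SiO4 = 0.54·24.305 + 1.46·55.845 + 1·28.085 + 4·15.999 = 186.739 g/mol.
Each formula unit contains 0.54 Mg, equivalent to 0.54/1 = 0.5400 mol MgO.
M(MgO) = 1×24.305 + 1×15.999 = 40.304 g/mol.
Mass of MgO per formula unit = 0.5400 × 40.304 = 21.764 g.
MgO wt% = 21.764 / 186.739 × 100 = 11.65%.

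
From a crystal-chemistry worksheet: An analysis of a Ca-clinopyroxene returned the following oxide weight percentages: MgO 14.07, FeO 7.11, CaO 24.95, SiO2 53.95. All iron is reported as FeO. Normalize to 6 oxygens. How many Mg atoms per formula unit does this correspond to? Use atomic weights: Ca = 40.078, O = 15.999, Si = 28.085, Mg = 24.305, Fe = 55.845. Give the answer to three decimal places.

MgO: 14.07/40.304 = 0.34910 mol → 0.34910 mol Mg, 0.34910 mol O.
FeO: 7.11/71.844 = 0.09896 mol → 0.09896 mol Fe, 0.09896 mol O.
CaO: 24.95/56.077 = 0.44492 mol → 0.44492 mol Ca, 0.44492 mol O.
SiO2: 53.95/60.083 = 0.89792 mol → 0.89792 mol Si, 1.79584 mol O.
Total oxygen = 2.68882 mol. Normalization factor = 6/2.68882 = 2.23146.
Mg per 6 O = 0.34910 × 2.23146 = 0.779.

0.779 Mg apfu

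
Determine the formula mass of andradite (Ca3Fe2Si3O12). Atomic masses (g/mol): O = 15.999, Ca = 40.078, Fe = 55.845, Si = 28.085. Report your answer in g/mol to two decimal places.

508.17 g/mol

The formula mass is the sum 3(40.078) + 2(55.845) + 3(28.085) + 12(15.999).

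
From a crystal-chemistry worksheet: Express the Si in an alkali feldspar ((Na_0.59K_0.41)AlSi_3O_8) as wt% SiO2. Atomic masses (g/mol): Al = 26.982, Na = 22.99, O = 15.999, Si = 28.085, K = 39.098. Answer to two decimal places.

67.05 wt%

Molar mass of (Na_0.59K_0.41)AlSi_3O_8 = 0.59·22.99 + 0.41·39.098 + 1·26.982 + 3·28.085 + 8·15.999 = 268.823 g/mol.
Each formula unit contains 3 Si, equivalent to 3/1 = 3.0000 mol SiO2.
M(SiO2) = 1×28.085 + 2×15.999 = 60.083 g/mol.
Mass of SiO2 per formula unit = 3.0000 × 60.083 = 180.249 g.
SiO2 wt% = 180.249 / 268.823 × 100 = 67.05%.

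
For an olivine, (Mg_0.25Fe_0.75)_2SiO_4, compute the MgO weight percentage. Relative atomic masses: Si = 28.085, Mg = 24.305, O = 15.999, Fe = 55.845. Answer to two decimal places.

10.72 wt%

Formula mass = 188.001 g/mol.
0.50 Mg → 0.5000 mol MgO per formula unit; M(MgO) = 40.304, so MgO mass = 20.152 g.
20.152/188.001 × 100 = 10.72 wt%.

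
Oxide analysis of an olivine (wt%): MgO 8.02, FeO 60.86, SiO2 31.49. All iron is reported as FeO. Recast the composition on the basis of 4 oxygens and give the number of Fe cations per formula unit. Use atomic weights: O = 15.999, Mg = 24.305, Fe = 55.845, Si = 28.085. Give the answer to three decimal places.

1.618 Fe apfu

MgO: 8.02/40.304 = 0.19899 mol → 0.19899 mol Mg, 0.19899 mol O.
FeO: 60.86/71.844 = 0.84711 mol → 0.84711 mol Fe, 0.84711 mol O.
SiO2: 31.49/60.083 = 0.52411 mol → 0.52411 mol Si, 1.04822 mol O.
Total oxygen = 2.09432 mol. Normalization factor = 4/2.09432 = 1.90993.
Fe per 4 O = 0.84711 × 1.90993 = 1.618.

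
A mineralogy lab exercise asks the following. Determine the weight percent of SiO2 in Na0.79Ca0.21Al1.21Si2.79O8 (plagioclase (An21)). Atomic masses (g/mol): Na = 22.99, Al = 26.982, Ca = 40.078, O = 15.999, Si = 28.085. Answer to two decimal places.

Molar mass of Na0.79Ca0.21Al1.21Si2.79O8 = 0.79*22.99 + 0.21*40.078 + 1.21*26.982 + 2.79*28.085 + 8*15.999 = 265.576 g/mol.
Each formula unit contains 2.79 Si, equivalent to 2.79/1 = 2.7900 mol SiO2.
M(SiO2) = 1×28.085 + 2×15.999 = 60.083 g/mol.
Mass of SiO2 per formula unit = 2.7900 × 60.083 = 167.632 g.
SiO2 wt% = 167.632 / 265.576 × 100 = 63.12%.

63.12 wt%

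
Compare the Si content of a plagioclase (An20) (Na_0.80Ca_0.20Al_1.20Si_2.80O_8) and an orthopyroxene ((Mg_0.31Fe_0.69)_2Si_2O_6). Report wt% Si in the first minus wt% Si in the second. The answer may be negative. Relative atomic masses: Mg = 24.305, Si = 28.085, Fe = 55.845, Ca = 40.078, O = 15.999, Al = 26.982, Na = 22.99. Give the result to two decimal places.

6.64 percentage points

Si in Na_0.80Ca_0.20Al_1.20Si_2.80O_8: molar mass 265.416 g/mol; 2.80×28.085 = 78.638 g → 29.63 wt%.
Si in (Mg_0.31Fe_0.69)_2Si_2O_6: molar mass 244.299 g/mol; 2×28.085 = 56.170 g → 22.99 wt%.
Difference = 29.63 − 22.99 = 6.64 percentage points.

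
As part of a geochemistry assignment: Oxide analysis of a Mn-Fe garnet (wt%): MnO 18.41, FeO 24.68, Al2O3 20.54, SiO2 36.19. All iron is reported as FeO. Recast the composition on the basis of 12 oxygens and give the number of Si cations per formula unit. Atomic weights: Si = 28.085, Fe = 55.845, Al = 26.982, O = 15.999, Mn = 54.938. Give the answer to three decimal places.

MnO: 18.41/70.937 = 0.25953 mol → 0.25953 mol Mn, 0.25953 mol O.
FeO: 24.68/71.844 = 0.34352 mol → 0.34352 mol Fe, 0.34352 mol O.
Al2O3: 20.54/101.961 = 0.20145 mol → 0.40290 mol Al, 0.60435 mol O.
SiO2: 36.19/60.083 = 0.60233 mol → 0.60233 mol Si, 1.20466 mol O.
Total oxygen = 2.41206 mol. Normalization factor = 12/2.41206 = 4.97500.
Si per 12 O = 0.60233 × 4.97500 = 2.997.

2.997 Si apfu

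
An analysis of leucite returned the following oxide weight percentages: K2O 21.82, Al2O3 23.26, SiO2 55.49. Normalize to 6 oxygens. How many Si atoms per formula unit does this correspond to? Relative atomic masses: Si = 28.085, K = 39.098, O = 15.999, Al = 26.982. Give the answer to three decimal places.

K2O: 21.82/94.195 = 0.23165 mol → 0.46330 mol K, 0.23165 mol O.
Al2O3: 23.26/101.961 = 0.22813 mol → 0.45626 mol Al, 0.68439 mol O.
SiO2: 55.49/60.083 = 0.92356 mol → 0.92356 mol Si, 1.84712 mol O.
Total oxygen = 2.76316 mol. Normalization factor = 6/2.76316 = 2.17143.
Si per 6 O = 0.92356 × 2.17143 = 2.005.

2.005 Si apfu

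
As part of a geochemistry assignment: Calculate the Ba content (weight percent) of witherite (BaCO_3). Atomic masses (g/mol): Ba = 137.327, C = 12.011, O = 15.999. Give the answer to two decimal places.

69.59 weight percent

Formula mass = 1×137.327 + 1×12.011 + 3×15.999 = 197.335 g/mol, of which 137.327 g is Ba.
So Ba makes up 137.327/197.335 = 0.6959 of the mass, i.e. 69.59%.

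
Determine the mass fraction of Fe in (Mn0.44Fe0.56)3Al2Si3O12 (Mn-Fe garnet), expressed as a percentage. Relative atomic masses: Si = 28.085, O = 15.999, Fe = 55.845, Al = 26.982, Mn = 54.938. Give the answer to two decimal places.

18.89 mass %

Formula mass = 1.32·54.938 + 1.68·55.845 + 2·26.982 + 3·28.085 + 12·15.999 = 496.545 g/mol, of which 93.820 g is Fe.
So Fe makes up 93.820/496.545 = 0.1889 of the mass, i.e. 18.89%.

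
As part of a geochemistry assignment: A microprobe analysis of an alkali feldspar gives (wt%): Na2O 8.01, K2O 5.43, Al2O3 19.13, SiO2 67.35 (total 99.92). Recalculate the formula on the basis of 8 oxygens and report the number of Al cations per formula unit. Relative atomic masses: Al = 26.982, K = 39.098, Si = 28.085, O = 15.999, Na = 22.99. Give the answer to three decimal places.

8.01 wt% Na2O ÷ 61.979 g/mol = 0.12924 mol, giving 0.25848 Na and 0.12924 O.
5.43 wt% K2O ÷ 94.195 g/mol = 0.05765 mol, giving 0.11530 K and 0.05765 O.
19.13 wt% Al2O3 ÷ 101.961 g/mol = 0.18762 mol, giving 0.37524 Al and 0.56286 O.
67.35 wt% SiO2 ÷ 60.083 g/mol = 1.12095 mol, giving 1.12095 Si and 2.24190 O.
Oxygen sums to 2.99165; scaling by 8/2.99165 = 2.67411 puts the formula on 8 O.
Al: 0.37524 × 2.67411 = 1.003 atoms per formula unit.

1.003 Al apfu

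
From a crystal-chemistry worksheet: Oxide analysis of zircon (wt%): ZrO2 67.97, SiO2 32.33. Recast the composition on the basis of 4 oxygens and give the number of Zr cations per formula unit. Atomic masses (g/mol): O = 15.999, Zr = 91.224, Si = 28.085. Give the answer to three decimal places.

1.012 Zr apfu

67.97 wt% ZrO2 ÷ 123.222 g/mol = 0.55161 mol, giving 0.55161 Zr and 1.10322 O.
32.33 wt% SiO2 ÷ 60.083 g/mol = 0.53809 mol, giving 0.53809 Si and 1.07618 O.
Oxygen sums to 2.17940; scaling by 4/2.17940 = 1.83537 puts the formula on 4 O.
Zr: 0.55161 × 1.83537 = 1.012 atoms per formula unit.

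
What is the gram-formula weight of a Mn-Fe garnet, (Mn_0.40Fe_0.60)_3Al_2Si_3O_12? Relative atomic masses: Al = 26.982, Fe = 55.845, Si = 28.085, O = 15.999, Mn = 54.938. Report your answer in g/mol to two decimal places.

496.65 g/mol

The formula mass is the sum 1.20*54.938 + 1.80*55.845 + 2*26.982 + 3*28.085 + 12*15.999.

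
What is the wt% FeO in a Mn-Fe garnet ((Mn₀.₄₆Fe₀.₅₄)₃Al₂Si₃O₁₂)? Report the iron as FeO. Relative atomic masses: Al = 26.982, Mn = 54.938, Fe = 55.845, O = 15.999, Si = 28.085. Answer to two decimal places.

Formula mass = 496.490 g/mol.
1.62 Fe → 1.6200 mol FeO per formula unit; M(FeO) = 71.844, so FeO mass = 116.387 g.
116.387/496.490 × 100 = 23.44 wt%.

23.44 wt%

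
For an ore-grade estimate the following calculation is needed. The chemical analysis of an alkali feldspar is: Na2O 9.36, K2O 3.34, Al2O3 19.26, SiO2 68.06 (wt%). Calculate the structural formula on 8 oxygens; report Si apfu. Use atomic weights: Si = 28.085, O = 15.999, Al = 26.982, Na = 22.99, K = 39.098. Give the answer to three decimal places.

3.002 Si apfu

Na2O (M=61.979): mol = 0.15102; Na = 0.30204, O = 0.15102.
K2O (M=94.195): mol = 0.03546; K = 0.07092, O = 0.03546.
Al2O3 (M=101.961): mol = 0.18890; Al = 0.37780, O = 0.56670.
SiO2 (M=60.083): mol = 1.13277; Si = 1.13277, O = 2.26554.
ΣO = 3.01872; factor = 8/ΣO = 2.65013.
Si apfu = 1.13277 × 2.65013 = 3.002.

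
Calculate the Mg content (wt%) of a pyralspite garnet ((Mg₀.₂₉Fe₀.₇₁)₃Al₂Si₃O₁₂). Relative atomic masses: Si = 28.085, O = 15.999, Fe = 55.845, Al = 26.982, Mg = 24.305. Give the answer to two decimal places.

4.50 wt%

Molar mass of (Mg₀.₂₉Fe₀.₇₁)₃Al₂Si₃O₁₂: 0.87×24.305 + 2.13×55.845 + 2×26.982 + 3×28.085 + 12×15.999 = 470.302 g/mol.
Mass of Mg per formula unit: 0.87 × 24.305 = 21.145 g.
Weight fraction Mg = 21.145 / 470.302 = 0.0450.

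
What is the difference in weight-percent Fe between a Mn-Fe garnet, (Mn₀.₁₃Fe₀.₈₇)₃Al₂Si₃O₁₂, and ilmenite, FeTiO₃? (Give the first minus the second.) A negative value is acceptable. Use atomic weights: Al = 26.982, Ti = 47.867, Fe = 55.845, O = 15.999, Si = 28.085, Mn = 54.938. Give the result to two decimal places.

Fe in (Mn₀.₁₃Fe₀.₈₇)₃Al₂Si₃O₁₂: molar mass 497.388 g/mol; 2.61×55.845 = 145.755 g → 29.30 wt%.
Fe in FeTiO₃: molar mass 151.709 g/mol; 1×55.845 = 55.845 g → 36.81 wt%.
Difference = 29.30 − 36.81 = -7.51 percentage points.

-7.51 percentage points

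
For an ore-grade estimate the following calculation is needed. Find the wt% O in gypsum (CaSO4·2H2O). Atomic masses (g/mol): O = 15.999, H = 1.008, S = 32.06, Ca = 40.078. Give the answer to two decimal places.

Molar mass of CaSO4·2H2O: 1×40.078 + 1×32.06 + 6×15.999 + 4×1.008 = 172.164 g/mol.
Mass of O per formula unit: 6 × 15.999 = 95.994 g.
Weight fraction O = 95.994 / 172.164 = 0.5576.

55.76 wt%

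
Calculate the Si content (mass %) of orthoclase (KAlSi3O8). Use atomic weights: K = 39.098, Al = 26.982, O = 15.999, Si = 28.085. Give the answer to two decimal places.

Molar mass of KAlSi3O8: 1*39.098 + 1*26.982 + 3*28.085 + 8*15.999 = 278.327 g/mol.
Mass of Si per formula unit: 3 × 28.085 = 84.255 g.
Weight fraction Si = 84.255 / 278.327 = 0.3027.

30.27 mass %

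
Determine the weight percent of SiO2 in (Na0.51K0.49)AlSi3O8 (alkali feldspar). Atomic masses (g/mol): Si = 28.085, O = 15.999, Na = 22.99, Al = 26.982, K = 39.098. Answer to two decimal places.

66.73 wt%

M((Na0.51K0.49)AlSi3O8) = 270.112 g/mol; M(SiO2) = 60.083 g/mol.
Moles SiO2 per formula unit = 3 Si ÷ 1 = 3.0000.
SiO2 fraction = (3.0000 × 60.083) / 270.112 = 180.249/270.112 = 0.6673.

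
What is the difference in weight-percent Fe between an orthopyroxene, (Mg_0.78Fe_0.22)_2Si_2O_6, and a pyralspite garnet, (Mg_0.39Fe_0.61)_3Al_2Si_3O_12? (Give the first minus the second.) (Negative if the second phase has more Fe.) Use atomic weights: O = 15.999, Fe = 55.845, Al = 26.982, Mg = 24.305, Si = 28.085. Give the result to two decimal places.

-10.73 percentage points

Fe in (Mg_0.78Fe_0.22)_2Si_2O_6: molar mass 214.652 g/mol; 0.44×55.845 = 24.572 g → 11.45 wt%.
Fe in (Mg_0.39Fe_0.61)_3Al_2Si_3O_12: molar mass 460.840 g/mol; 1.83×55.845 = 102.196 g → 22.18 wt%.
Difference = 11.45 − 22.18 = -10.73 percentage points.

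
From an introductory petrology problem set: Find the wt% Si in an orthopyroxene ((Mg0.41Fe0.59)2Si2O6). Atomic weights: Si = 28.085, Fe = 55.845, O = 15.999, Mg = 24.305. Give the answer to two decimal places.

23.60 wt%

M((Mg0.41Fe0.59)2Si2O6) = 237.991 g/mol.
Si contributes 2 × 28.085 = 56.170 g per mole.
56.170/237.991 = 0.2360 → 23.60%.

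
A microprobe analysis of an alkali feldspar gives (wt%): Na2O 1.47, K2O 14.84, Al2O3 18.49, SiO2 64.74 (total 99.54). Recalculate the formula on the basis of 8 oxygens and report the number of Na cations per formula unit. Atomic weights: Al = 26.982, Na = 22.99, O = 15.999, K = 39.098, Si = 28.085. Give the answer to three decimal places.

Na2O: 1.47/61.979 = 0.02372 mol → 0.04744 mol Na, 0.02372 mol O.
K2O: 14.84/94.195 = 0.15755 mol → 0.31510 mol K, 0.15755 mol O.
Al2O3: 18.49/101.961 = 0.18134 mol → 0.36268 mol Al, 0.54402 mol O.
SiO2: 64.74/60.083 = 1.07751 mol → 1.07751 mol Si, 2.15502 mol O.
Total oxygen = 2.88031 mol. Normalization factor = 8/2.88031 = 2.77748.
Na per 8 O = 0.04744 × 2.77748 = 0.132.

0.132 Na apfu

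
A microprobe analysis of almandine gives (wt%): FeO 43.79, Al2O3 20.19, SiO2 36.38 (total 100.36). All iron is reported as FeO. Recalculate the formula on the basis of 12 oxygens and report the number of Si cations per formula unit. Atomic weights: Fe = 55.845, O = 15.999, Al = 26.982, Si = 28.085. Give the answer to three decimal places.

3.009 Si apfu

43.79 wt% FeO ÷ 71.844 g/mol = 0.60952 mol, giving 0.60952 Fe and 0.60952 O.
20.19 wt% Al2O3 ÷ 101.961 g/mol = 0.19802 mol, giving 0.39604 Al and 0.59406 O.
36.38 wt% SiO2 ÷ 60.083 g/mol = 0.60550 mol, giving 0.60550 Si and 1.21100 O.
Oxygen sums to 2.41458; scaling by 12/2.41458 = 4.96981 puts the formula on 12 O.
Si: 0.60550 × 4.96981 = 3.009 atoms per formula unit.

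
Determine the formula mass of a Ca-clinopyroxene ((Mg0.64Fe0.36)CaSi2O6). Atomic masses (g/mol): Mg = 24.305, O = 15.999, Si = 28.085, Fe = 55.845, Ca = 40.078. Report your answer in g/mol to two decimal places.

227.90 g/mol

The formula mass is the sum 0.64·24.305 + 0.36·55.845 + 1·40.078 + 2·28.085 + 6·15.999.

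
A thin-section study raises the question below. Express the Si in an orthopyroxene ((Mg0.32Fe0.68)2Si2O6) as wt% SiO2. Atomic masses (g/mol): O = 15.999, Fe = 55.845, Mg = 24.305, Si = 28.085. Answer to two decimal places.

Formula mass = 243.668 g/mol.
2 Si → 2.0000 mol SiO2 per formula unit; M(SiO2) = 60.083, so SiO2 mass = 120.166 g.
120.166/243.668 × 100 = 49.32 wt%.

49.32 wt%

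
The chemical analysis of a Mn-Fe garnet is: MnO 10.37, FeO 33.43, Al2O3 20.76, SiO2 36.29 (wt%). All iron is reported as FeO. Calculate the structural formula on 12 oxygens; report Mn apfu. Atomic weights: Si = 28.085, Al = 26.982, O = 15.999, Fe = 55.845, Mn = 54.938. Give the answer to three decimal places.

0.722 Mn apfu

MnO: 10.37/70.937 = 0.14619 mol → 0.14619 mol Mn, 0.14619 mol O.
FeO: 33.43/71.844 = 0.46531 mol → 0.46531 mol Fe, 0.46531 mol O.
Al2O3: 20.76/101.961 = 0.20361 mol → 0.40722 mol Al, 0.61083 mol O.
SiO2: 36.29/60.083 = 0.60400 mol → 0.60400 mol Si, 1.20800 mol O.
Total oxygen = 2.43033 mol. Normalization factor = 12/2.43033 = 4.93760.
Mn per 12 O = 0.14619 × 4.93760 = 0.722.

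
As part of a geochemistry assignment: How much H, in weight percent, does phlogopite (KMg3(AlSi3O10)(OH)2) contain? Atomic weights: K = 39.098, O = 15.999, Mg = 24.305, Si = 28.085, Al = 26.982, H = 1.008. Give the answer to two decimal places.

0.48 weight percent

Formula mass = 1·39.098 + 3·24.305 + 1·26.982 + 3·28.085 + 12·15.999 + 2·1.008 = 417.254 g/mol, of which 2.016 g is H.
So H makes up 2.016/417.254 = 0.0048 of the mass, i.e. 0.48%.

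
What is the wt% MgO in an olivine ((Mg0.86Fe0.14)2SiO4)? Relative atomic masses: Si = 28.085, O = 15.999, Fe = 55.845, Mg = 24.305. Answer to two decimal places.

Molar mass of (Mg0.86Fe0.14)2SiO4 = 1.72×24.305 + 0.28×55.845 + 1×28.085 + 4×15.999 = 149.522 g/mol.
Each formula unit contains 1.72 Mg, equivalent to 1.72/1 = 1.7200 mol MgO.
M(MgO) = 1×24.305 + 1×15.999 = 40.304 g/mol.
Mass of MgO per formula unit = 1.7200 × 40.304 = 69.323 g.
MgO wt% = 69.323 / 149.522 × 100 = 46.36%.

46.36 wt%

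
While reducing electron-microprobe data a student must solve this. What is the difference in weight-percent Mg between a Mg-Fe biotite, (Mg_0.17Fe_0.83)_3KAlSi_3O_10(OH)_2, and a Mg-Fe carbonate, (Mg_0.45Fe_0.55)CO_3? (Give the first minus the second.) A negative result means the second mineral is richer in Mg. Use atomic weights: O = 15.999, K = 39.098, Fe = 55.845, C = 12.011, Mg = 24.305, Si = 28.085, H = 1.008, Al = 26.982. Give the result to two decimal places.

-8.26 percentage points

M((Mg_0.17Fe_0.83)_3KAlSi_3O_10(OH)_2) = 495.789 g/mol, so wt% Mg = 12.396/495.789 × 100 = 2.50%.
M((Mg_0.45Fe_0.55)CO_3) = 101.660 g/mol, so wt% Mg = 10.937/101.660 × 100 = 10.76%.
2.50 − 10.76 = -8.26 pp.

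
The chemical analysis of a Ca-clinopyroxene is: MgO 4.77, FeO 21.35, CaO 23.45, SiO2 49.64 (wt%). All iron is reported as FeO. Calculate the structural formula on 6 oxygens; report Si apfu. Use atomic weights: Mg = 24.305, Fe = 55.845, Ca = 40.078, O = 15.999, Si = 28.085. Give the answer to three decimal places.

MgO (M=40.304): mol = 0.11835; Mg = 0.11835, O = 0.11835.
FeO (M=71.844): mol = 0.29717; Fe = 0.29717, O = 0.29717.
CaO (M=56.077): mol = 0.41818; Ca = 0.41818, O = 0.41818.
SiO2 (M=60.083): mol = 0.82619; Si = 0.82619, O = 1.65238.
ΣO = 2.48608; factor = 6/ΣO = 2.41344.
Si apfu = 0.82619 × 2.41344 = 1.994.

1.994 Si apfu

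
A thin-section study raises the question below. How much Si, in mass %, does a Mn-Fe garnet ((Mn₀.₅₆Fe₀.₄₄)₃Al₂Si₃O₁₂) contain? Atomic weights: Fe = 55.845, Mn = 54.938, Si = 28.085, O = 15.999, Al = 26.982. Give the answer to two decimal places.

Formula mass = 1.68*54.938 + 1.32*55.845 + 2*26.982 + 3*28.085 + 12*15.999 = 496.218 g/mol, of which 84.255 g is Si.
So Si makes up 84.255/496.218 = 0.1698 of the mass, i.e. 16.98%.

16.98 mass %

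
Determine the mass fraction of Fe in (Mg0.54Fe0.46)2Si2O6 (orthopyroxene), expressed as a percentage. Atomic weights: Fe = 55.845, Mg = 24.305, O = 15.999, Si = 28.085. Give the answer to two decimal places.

Molar mass of (Mg0.54Fe0.46)2Si2O6: 1.08×24.305 + 0.92×55.845 + 2×28.085 + 6×15.999 = 229.791 g/mol.
Mass of Fe per formula unit: 0.92 × 55.845 = 51.377 g.
Weight fraction Fe = 51.377 / 229.791 = 0.2236.

22.36 wt%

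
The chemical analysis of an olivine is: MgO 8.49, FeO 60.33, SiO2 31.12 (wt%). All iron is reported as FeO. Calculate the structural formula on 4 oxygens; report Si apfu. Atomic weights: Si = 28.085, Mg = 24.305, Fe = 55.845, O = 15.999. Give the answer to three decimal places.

0.993 Si apfu

MgO: 8.49/40.304 = 0.21065 mol → 0.21065 mol Mg, 0.21065 mol O.
FeO: 60.33/71.844 = 0.83974 mol → 0.83974 mol Fe, 0.83974 mol O.
SiO2: 31.12/60.083 = 0.51795 mol → 0.51795 mol Si, 1.03590 mol O.
Total oxygen = 2.08629 mol. Normalization factor = 4/2.08629 = 1.91728.
Si per 4 O = 0.51795 × 1.91728 = 0.993.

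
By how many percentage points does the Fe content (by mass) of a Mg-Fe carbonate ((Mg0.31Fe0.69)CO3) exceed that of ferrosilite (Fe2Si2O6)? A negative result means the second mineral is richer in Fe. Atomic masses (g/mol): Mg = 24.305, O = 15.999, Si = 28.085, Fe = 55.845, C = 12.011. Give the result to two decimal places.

Fe in (Mg0.31Fe0.69)CO3: molar mass 106.076 g/mol; 0.69×55.845 = 38.533 g → 36.33 wt%.
Fe in Fe2Si2O6: molar mass 263.854 g/mol; 2×55.845 = 111.690 g → 42.33 wt%.
Difference = 36.33 − 42.33 = -6.00 percentage points.

-6.00 percentage points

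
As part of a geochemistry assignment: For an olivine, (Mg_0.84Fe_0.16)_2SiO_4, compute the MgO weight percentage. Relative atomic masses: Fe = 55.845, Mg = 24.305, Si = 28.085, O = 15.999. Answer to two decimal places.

Molar mass of (Mg_0.84Fe_0.16)_2SiO_4 = 1.68*24.305 + 0.32*55.845 + 1*28.085 + 4*15.999 = 150.784 g/mol.
Each formula unit contains 1.68 Mg, equivalent to 1.68/1 = 1.6800 mol MgO.
M(MgO) = 1×24.305 + 1×15.999 = 40.304 g/mol.
Mass of MgO per formula unit = 1.6800 × 40.304 = 67.711 g.
MgO wt% = 67.711 / 150.784 × 100 = 44.91%.

44.91 wt%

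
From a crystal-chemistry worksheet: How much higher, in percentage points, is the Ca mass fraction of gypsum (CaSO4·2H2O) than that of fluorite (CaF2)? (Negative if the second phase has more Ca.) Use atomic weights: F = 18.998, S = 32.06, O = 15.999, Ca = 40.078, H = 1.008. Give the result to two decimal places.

-28.05 percentage points

First mineral: 40.078 g Ca in 172.164 g formula = 23.28 wt% Ca.
Second mineral: 40.078 g Ca in 78.074 g formula = 51.33 wt% Ca.
23.28% − 51.33% gives a difference of -28.05 percentage points.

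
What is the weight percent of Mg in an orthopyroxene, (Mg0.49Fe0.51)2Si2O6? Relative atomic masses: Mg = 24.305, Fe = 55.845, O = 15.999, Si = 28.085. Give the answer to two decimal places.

10.23 mass %

Formula mass = 0.98·24.305 + 1.02·55.845 + 2·28.085 + 6·15.999 = 232.945 g/mol, of which 23.819 g is Mg.
So Mg makes up 23.819/232.945 = 0.1023 of the mass, i.e. 10.23%.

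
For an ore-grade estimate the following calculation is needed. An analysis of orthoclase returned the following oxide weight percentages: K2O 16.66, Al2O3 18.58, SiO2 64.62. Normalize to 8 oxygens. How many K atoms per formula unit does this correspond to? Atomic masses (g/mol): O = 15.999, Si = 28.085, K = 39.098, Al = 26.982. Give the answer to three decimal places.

16.66 wt% K2O ÷ 94.195 g/mol = 0.17687 mol, giving 0.35374 K and 0.17687 O.
18.58 wt% Al2O3 ÷ 101.961 g/mol = 0.18223 mol, giving 0.36446 Al and 0.54669 O.
64.62 wt% SiO2 ÷ 60.083 g/mol = 1.07551 mol, giving 1.07551 Si and 2.15102 O.
Oxygen sums to 2.87458; scaling by 8/2.87458 = 2.78302 puts the formula on 8 O.
K: 0.35374 × 2.78302 = 0.984 atoms per formula unit.

0.984 K apfu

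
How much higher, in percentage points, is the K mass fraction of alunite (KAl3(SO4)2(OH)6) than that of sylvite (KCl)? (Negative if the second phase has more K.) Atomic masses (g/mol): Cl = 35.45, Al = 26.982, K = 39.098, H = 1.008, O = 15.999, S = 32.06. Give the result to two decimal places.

First mineral: 39.098 g K in 414.198 g formula = 9.44 wt% K.
Second mineral: 39.098 g K in 74.548 g formula = 52.45 wt% K.
9.44% − 52.45% gives a difference of -43.01 percentage points.

-43.01 percentage points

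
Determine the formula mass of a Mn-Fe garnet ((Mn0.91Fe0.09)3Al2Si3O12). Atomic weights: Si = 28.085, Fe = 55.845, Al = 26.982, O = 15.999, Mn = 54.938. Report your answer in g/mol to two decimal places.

495.27 g/mol

The formula mass is the sum 2.73×54.938 + 0.27×55.845 + 2×26.982 + 3×28.085 + 12×15.999.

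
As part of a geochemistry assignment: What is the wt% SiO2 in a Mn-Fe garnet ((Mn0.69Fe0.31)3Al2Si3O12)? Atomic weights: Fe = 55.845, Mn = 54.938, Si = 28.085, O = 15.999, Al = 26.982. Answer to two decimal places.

M((Mn0.69Fe0.31)3Al2Si3O12) = 495.865 g/mol; M(SiO2) = 60.083 g/mol.
Moles SiO2 per formula unit = 3 Si ÷ 1 = 3.0000.
SiO2 fraction = (3.0000 × 60.083) / 495.865 = 180.249/495.865 = 0.3635.

36.35 wt%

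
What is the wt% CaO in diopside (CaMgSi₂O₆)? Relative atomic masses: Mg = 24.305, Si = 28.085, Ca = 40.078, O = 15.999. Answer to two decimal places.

Molar mass of CaMgSi₂O₆ = 1×40.078 + 1×24.305 + 2×28.085 + 6×15.999 = 216.547 g/mol.
Each formula unit contains 1 Ca, equivalent to 1/1 = 1.0000 mol CaO.
M(CaO) = 1×40.078 + 1×15.999 = 56.077 g/mol.
Mass of CaO per formula unit = 1.0000 × 56.077 = 56.077 g.
CaO wt% = 56.077 / 216.547 × 100 = 25.90%.

25.90 wt%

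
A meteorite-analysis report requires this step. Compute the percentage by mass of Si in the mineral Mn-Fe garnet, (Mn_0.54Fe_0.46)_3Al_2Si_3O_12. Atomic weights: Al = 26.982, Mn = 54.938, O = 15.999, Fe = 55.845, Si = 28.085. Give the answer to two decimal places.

Molar mass of (Mn_0.54Fe_0.46)_3Al_2Si_3O_12: 1.62×54.938 + 1.38×55.845 + 2×26.982 + 3×28.085 + 12×15.999 = 496.273 g/mol.
Mass of Si per formula unit: 3 × 28.085 = 84.255 g.
Weight fraction Si = 84.255 / 496.273 = 0.1698.

16.98 weight percent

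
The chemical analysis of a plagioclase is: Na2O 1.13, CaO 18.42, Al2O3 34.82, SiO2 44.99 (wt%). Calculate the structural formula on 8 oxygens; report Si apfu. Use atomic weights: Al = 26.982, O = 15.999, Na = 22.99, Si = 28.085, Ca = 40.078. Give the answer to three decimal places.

Na2O: 1.13/61.979 = 0.01823 mol → 0.03646 mol Na, 0.01823 mol O.
CaO: 18.42/56.077 = 0.32848 mol → 0.32848 mol Ca, 0.32848 mol O.
Al2O3: 34.82/101.961 = 0.34150 mol → 0.68300 mol Al, 1.02450 mol O.
SiO2: 44.99/60.083 = 0.74880 mol → 0.74880 mol Si, 1.49760 mol O.
Total oxygen = 2.86881 mol. Normalization factor = 8/2.86881 = 2.78861.
Si per 8 O = 0.74880 × 2.78861 = 2.088.

2.088 Si apfu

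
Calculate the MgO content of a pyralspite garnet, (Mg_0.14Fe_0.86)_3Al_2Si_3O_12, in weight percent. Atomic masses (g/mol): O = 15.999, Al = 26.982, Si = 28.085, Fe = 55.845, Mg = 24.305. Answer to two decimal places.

Molar mass of (Mg_0.14Fe_0.86)_3Al_2Si_3O_12 = 0.42×24.305 + 2.58×55.845 + 2×26.982 + 3×28.085 + 12×15.999 = 484.495 g/mol.
Each formula unit contains 0.42 Mg, equivalent to 0.42/1 = 0.4200 mol MgO.
M(MgO) = 1×24.305 + 1×15.999 = 40.304 g/mol.
Mass of MgO per formula unit = 0.4200 × 40.304 = 16.928 g.
MgO wt% = 16.928 / 484.495 × 100 = 3.49%.

3.49 wt%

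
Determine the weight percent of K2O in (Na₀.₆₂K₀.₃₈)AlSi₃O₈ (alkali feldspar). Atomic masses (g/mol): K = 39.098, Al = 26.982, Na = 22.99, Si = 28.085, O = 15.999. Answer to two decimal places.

6.67 wt%

Formula mass = 268.340 g/mol.
0.38 K → 0.1900 mol K2O per formula unit; M(K2O) = 94.195, so K2O mass = 17.897 g.
17.897/268.340 × 100 = 6.67 wt%.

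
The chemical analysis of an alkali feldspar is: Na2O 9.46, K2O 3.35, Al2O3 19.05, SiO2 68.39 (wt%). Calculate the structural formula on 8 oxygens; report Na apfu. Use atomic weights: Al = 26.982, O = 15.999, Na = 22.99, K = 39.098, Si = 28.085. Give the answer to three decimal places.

Na2O (M=61.979): mol = 0.15263; Na = 0.30526, O = 0.15263.
K2O (M=94.195): mol = 0.03556; K = 0.07112, O = 0.03556.
Al2O3 (M=101.961): mol = 0.18684; Al = 0.37368, O = 0.56052.
SiO2 (M=60.083): mol = 1.13826; Si = 1.13826, O = 2.27652.
ΣO = 3.02523; factor = 8/ΣO = 2.64443.
Na apfu = 0.30526 × 2.64443 = 0.807.

0.807 Na apfu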